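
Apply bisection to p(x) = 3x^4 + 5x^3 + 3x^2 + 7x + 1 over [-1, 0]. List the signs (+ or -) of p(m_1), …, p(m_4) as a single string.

midpoint -0.5: p = -2.1875 < 0 → [-0.5, 0]
midpoint -0.25: p = -0.628906 < 0 → [-0.25, 0]
midpoint -0.125: p = 0.162842 > 0 → [-0.25, -0.125]
midpoint -0.1875: p = -0.2363 < 0 → [-0.1875, -0.125]

--+-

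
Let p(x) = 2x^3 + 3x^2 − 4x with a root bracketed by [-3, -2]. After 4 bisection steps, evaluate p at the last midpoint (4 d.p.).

midpoint -2.5: p = -2.5 < 0 → [-2.5, -2]
midpoint -2.25: p = 1.40625 > 0 → [-2.5, -2.25]
midpoint -2.375: p = -0.371094 < 0 → [-2.375, -2.25]
midpoint -2.3125: p = 0.5601 > 0 → [-2.375, -2.3125]

0.5601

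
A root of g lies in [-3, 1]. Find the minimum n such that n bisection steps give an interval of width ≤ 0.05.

Width after n steps is 4/2^n. Need 2^n ≥ 4/0.05 = 80.
2^6 = 64 < 80 ≤ 2^7 = 128, so n = 7.

7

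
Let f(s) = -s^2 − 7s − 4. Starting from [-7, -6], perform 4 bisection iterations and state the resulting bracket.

s = -6.5 gives f = -0.75, negative; keep [-6.5, -6]
s = -6.25 gives f = 0.6875, positive; keep [-6.5, -6.25]
s = -6.375 gives f = -0.015625, negative; keep [-6.375, -6.25]
s = -6.3125 gives f = 0.3398, positive; keep [-6.375, -6.3125]

[-6.375, -6.3125]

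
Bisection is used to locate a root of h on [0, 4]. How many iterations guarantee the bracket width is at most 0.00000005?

Width after n steps is 4/2^n. Need 2^n ≥ 4/0.00000005 = 80000000.
2^26 = 67108864 < 80000000 ≤ 2^27 = 134217728, so n = 27.

27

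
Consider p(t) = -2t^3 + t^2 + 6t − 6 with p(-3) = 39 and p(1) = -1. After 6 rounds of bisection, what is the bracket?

p(-1) = -9 < 0, so the root lies in [-3, -1]
p(-2) = 2 > 0, so the root lies in [-2, -1]
p(-1.5) = -6 < 0, so the root lies in [-2, -1.5]
p(-1.75) = -2.7188 < 0, so the root lies in [-2, -1.75]
p(-1.875) = -0.5508 < 0, so the root lies in [-2, -1.875]
p(-1.9375) = 0.6753 > 0, so the root lies in [-1.9375, -1.875]

[-1.9375, -1.875]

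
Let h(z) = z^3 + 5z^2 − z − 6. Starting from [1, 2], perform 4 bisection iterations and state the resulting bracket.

[1.0625, 1.125]

z = 1.5 gives h = 7.125, positive; keep [1, 1.5]
z = 1.25 gives h = 2.515625, positive; keep [1, 1.25]
z = 1.125 gives h = 0.626953, positive; keep [1, 1.125]
z = 1.0625 gives h = -0.2185, negative; keep [1.0625, 1.125]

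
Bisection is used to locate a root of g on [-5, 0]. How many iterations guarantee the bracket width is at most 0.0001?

Width after n steps is 5/2^n. Need 2^n ≥ 5/0.0001 = 50000.
2^15 = 32768 < 50000 ≤ 2^16 = 65536, so n = 16.

16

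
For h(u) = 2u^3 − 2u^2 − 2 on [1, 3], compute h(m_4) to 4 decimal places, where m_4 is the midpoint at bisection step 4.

h(2) = 6 > 0, so the root lies in [1, 2]
h(1.5) = 0.25 > 0, so the root lies in [1, 1.5]
h(1.25) = -1.21875 < 0, so the root lies in [1.25, 1.5]
h(1.375) = -0.582 < 0, so the root lies in [1.375, 1.5]

-0.5820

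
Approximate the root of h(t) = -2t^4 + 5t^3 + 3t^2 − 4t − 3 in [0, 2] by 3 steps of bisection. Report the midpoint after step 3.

1.25

m = 1, h(m) = -1 (−); new bracket [1, 2]
m = 1.5, h(m) = 4.5 (+); new bracket [1, 1.5]
m = 1.25, h(m) = 1.570312 (+); new bracket [1, 1.25]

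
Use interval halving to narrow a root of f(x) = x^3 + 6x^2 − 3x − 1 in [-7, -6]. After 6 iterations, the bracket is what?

x = -6.5 gives f = -2.625, negative; keep [-6.5, -6]
x = -6.25 gives f = 7.984375, positive; keep [-6.5, -6.25]
x = -6.375 gives f = 2.884766, positive; keep [-6.5, -6.375]
x = -6.4375 gives f = 0.1819, positive; keep [-6.5, -6.4375]
x = -6.46875 gives f = -1.2085, negative; keep [-6.46875, -6.4375]
x = -6.453125 gives f = -0.51, negative; keep [-6.453125, -6.4375]

[-6.453125, -6.4375]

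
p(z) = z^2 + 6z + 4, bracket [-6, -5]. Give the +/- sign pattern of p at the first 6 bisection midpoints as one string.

p(-5.5) = 1.25 > 0, so the root lies in [-5.5, -5]
p(-5.25) = 0.0625 > 0, so the root lies in [-5.25, -5]
p(-5.125) = -0.484375 < 0, so the root lies in [-5.25, -5.125]
p(-5.1875) = -0.2148 < 0, so the root lies in [-5.25, -5.1875]
p(-5.21875) = -0.0771 < 0, so the root lies in [-5.25, -5.21875]
p(-5.234375) = -0.0076 < 0, so the root lies in [-5.25, -5.234375]

++----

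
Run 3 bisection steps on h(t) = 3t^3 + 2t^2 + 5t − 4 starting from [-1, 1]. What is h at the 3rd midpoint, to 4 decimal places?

2.1406

m = 0, h(m) = -4 (−); new bracket [0, 1]
m = 0.5, h(m) = -0.625 (−); new bracket [0.5, 1]
m = 0.75, h(m) = 2.140625 (+); new bracket [0.5, 0.75]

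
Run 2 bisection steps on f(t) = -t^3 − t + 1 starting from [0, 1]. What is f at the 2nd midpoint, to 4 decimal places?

m = 0.5, f(m) = 0.375 (+); new bracket [0.5, 1]
m = 0.75, f(m) = -0.171875 (−); new bracket [0.5, 0.75]

-0.1719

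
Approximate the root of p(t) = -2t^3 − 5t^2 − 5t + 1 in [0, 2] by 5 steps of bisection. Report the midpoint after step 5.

p(1) = -11 < 0, so the root lies in [0, 1]
p(0.5) = -3 < 0, so the root lies in [0, 0.5]
p(0.25) = -0.59375 < 0, so the root lies in [0, 0.25]
p(0.125) = 0.293 > 0, so the root lies in [0.125, 0.25]
p(0.1875) = -0.1265 < 0, so the root lies in [0.125, 0.1875]

0.1875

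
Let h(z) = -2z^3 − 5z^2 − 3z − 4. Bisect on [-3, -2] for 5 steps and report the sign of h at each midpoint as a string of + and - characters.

++---

midpoint -2.5: h = 3.5 > 0 → [-2.5, -2]
midpoint -2.25: h = 0.21875 > 0 → [-2.25, -2]
midpoint -2.125: h = -1.011719 < 0 → [-2.25, -2.125]
midpoint -2.1875: h = -0.4282 < 0 → [-2.25, -2.1875]
midpoint -2.21875: h = -0.1129 < 0 → [-2.25, -2.21875]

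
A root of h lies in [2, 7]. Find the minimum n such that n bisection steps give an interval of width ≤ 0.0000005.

Width after n steps is 5/2^n. Need 2^n ≥ 5/0.0000005 = 10000000.
2^23 = 8388608 < 10000000 ≤ 2^24 = 16777216, so n = 24.

24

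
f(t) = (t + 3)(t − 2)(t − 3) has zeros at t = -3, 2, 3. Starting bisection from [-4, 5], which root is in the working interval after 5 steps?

-3

t = 0.5 gives f = 13.125, positive; keep [-4, 0.5]
t = -1.75 gives f = 22.265625, positive; keep [-4, -1.75]
t = -2.875 gives f = 3.580078, positive; keep [-4, -2.875]
t = -3.4375 gives f = -15.3142, negative; keep [-3.4375, -2.875]
t = -3.15625 gives f = -4.9599, negative; keep [-3.15625, -2.875]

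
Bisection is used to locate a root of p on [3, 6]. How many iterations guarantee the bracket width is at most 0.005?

Width after n steps is 3/2^n. Need 2^n ≥ 3/0.005 = 600.
2^9 = 512 < 600 ≤ 2^10 = 1024, so n = 10.

10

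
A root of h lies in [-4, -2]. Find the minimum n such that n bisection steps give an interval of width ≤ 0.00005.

Width after n steps is 2/2^n. Need 2^n ≥ 2/0.00005 = 40000.
2^15 = 32768 < 40000 ≤ 2^16 = 65536, so n = 16.

16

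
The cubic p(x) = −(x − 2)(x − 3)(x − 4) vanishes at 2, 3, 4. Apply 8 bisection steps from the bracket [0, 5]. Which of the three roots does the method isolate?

midpoint 2.5: p = -0.375 < 0 → [0, 2.5]
midpoint 1.25: p = 3.609375 > 0 → [1.25, 2.5]
midpoint 1.875: p = 0.298828 > 0 → [1.875, 2.5]
midpoint 2.1875: p = -0.2761 < 0 → [1.875, 2.1875]
midpoint 2.03125: p = -0.0596 < 0 → [1.875, 2.03125]
midpoint 1.953125: p = 0.1004 > 0 → [1.953125, 2.03125]
midpoint 1.9921875: p = 0.0158 > 0 → [1.9921875, 2.03125]
midpoint 2.01171875: p = -0.023 < 0 → [1.9921875, 2.01171875]

2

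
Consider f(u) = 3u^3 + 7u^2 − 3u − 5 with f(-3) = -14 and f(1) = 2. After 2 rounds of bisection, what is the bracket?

u = -1 gives f = 2, positive; keep [-3, -1]
u = -2 gives f = 5, positive; keep [-3, -2]

[-3, -2]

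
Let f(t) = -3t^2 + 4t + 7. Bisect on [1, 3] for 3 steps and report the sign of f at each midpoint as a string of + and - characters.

+-+

midpoint 2: f = 3 > 0 → [2, 3]
midpoint 2.5: f = -1.75 < 0 → [2, 2.5]
midpoint 2.25: f = 0.8125 > 0 → [2.25, 2.5]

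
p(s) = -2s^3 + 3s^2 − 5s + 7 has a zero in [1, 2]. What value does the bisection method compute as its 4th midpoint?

1.4375

midpoint 1.5: p = -0.5 < 0 → [1, 1.5]
midpoint 1.25: p = 1.53125 > 0 → [1.25, 1.5]
midpoint 1.375: p = 0.597656 > 0 → [1.375, 1.5]
midpoint 1.4375: p = 0.0708 > 0 → [1.4375, 1.5]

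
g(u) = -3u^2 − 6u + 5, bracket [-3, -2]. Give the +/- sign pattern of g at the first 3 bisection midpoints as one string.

+-+

g(-2.5) = 1.25 > 0, so the root lies in [-3, -2.5]
g(-2.75) = -1.1875 < 0, so the root lies in [-2.75, -2.5]
g(-2.625) = 0.078125 > 0, so the root lies in [-2.75, -2.625]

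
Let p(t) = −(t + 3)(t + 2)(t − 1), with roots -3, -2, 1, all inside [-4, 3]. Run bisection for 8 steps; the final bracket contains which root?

1

t = -0.5 gives p = 5.625, positive; keep [-0.5, 3]
t = 1.25 gives p = -3.453125, negative; keep [-0.5, 1.25]
t = 0.375 gives p = 5.009766, positive; keep [0.375, 1.25]
t = 0.8125 gives p = 2.0105, positive; keep [0.8125, 1.25]
t = 1.03125 gives p = -0.3819, negative; keep [0.8125, 1.03125]
t = 0.921875 gives p = 0.8953, positive; keep [0.921875, 1.03125]
t = 0.9765625 gives p = 0.2774, positive; keep [0.9765625, 1.03125]
t = 1.00390625 gives p = -0.047, negative; keep [0.9765625, 1.00390625]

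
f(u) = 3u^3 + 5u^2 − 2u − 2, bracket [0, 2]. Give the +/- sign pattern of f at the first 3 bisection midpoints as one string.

m = 1, f(m) = 4 (+); new bracket [0, 1]
m = 0.5, f(m) = -1.375 (−); new bracket [0.5, 1]
m = 0.75, f(m) = 0.578125 (+); new bracket [0.5, 0.75]

+-+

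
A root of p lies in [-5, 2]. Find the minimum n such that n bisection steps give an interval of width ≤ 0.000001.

23

Width after n steps is 7/2^n. Need 2^n ≥ 7/0.000001 = 7000000.
2^22 = 4194304 < 7000000 ≤ 2^23 = 8388608, so n = 23.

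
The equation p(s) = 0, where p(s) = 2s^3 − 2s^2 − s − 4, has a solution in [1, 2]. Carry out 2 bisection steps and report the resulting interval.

m = 1.5, p(m) = -3.25 (−); new bracket [1.5, 2]
m = 1.75, p(m) = -1.15625 (−); new bracket [1.75, 2]

[1.75, 2]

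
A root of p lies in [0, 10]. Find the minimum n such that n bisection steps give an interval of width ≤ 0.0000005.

Width after n steps is 10/2^n. Need 2^n ≥ 10/0.0000005 = 20000000.
2^24 = 16777216 < 20000000 ≤ 2^25 = 33554432, so n = 25.

25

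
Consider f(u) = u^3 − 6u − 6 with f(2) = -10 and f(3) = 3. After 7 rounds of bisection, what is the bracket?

midpoint 2.5: f = -5.375 < 0 → [2.5, 3]
midpoint 2.75: f = -1.703125 < 0 → [2.75, 3]
midpoint 2.875: f = 0.513672 > 0 → [2.75, 2.875]
midpoint 2.8125: f = -0.6277 < 0 → [2.8125, 2.875]
midpoint 2.84375: f = -0.0653 < 0 → [2.84375, 2.875]
midpoint 2.859375: f = 0.2221 > 0 → [2.84375, 2.859375]
midpoint 2.8515625: f = 0.0778 > 0 → [2.84375, 2.8515625]

[2.84375, 2.8515625]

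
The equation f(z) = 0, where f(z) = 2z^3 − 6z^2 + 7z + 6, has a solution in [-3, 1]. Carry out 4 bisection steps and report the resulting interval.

[-0.75, -0.5]

f(-1) = -9 < 0, so the root lies in [-1, 1]
f(0) = 6 > 0, so the root lies in [-1, 0]
f(-0.5) = 0.75 > 0, so the root lies in [-1, -0.5]
f(-0.75) = -3.4688 < 0, so the root lies in [-0.75, -0.5]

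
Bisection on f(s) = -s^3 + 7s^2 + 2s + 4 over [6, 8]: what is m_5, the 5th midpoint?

s = 7 gives f = 18, positive; keep [7, 8]
s = 7.5 gives f = -9.125, negative; keep [7, 7.5]
s = 7.25 gives f = 5.359375, positive; keep [7.25, 7.5]
s = 7.375 gives f = -1.6465, negative; keep [7.25, 7.375]
s = 7.3125 gives f = 1.9148, positive; keep [7.3125, 7.375]

7.3125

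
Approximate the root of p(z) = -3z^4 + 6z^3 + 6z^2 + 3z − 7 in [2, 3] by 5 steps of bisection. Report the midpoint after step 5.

m = 2.5, p(m) = 14.5625 (+); new bracket [2.5, 3]
m = 2.75, p(m) = -0.167969 (−); new bracket [2.5, 2.75]
m = 2.625, p(m) = 8.303955 (+); new bracket [2.625, 2.75]
m = 2.6875, p(m) = 4.3635 (+); new bracket [2.6875, 2.75]
m = 2.71875, p(m) = 2.174 (+); new bracket [2.71875, 2.75]

2.71875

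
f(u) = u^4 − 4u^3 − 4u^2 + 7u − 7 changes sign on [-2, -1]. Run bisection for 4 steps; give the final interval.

[-1.8125, -1.75]

f(-1.5) = -7.9375 < 0, so the root lies in [-2, -1.5]
f(-1.75) = -0.683594 < 0, so the root lies in [-2, -1.75]
f(-1.875) = 4.539307 > 0, so the root lies in [-1.875, -1.75]
f(-1.8125) = 1.7815 > 0, so the root lies in [-1.8125, -1.75]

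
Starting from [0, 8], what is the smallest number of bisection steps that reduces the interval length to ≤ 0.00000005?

28

Width after n steps is 8/2^n. Need 2^n ≥ 8/0.00000005 = 160000000.
2^27 = 134217728 < 160000000 ≤ 2^28 = 268435456, so n = 28.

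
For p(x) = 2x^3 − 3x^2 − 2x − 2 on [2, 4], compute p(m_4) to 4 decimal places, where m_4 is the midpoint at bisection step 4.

-0.6055

p(3) = 19 > 0, so the root lies in [2, 3]
p(2.5) = 5.5 > 0, so the root lies in [2, 2.5]
p(2.25) = 1.09375 > 0, so the root lies in [2, 2.25]
p(2.125) = -0.6055 < 0, so the root lies in [2.125, 2.25]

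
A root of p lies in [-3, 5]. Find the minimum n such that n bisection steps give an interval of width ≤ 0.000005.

21

Width after n steps is 8/2^n. Need 2^n ≥ 8/0.000005 = 1600000.
2^20 = 1048576 < 1600000 ≤ 2^21 = 2097152, so n = 21.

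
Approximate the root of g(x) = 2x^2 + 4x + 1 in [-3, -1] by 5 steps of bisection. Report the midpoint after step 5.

x = -2 gives g = 1, positive; keep [-2, -1]
x = -1.5 gives g = -0.5, negative; keep [-2, -1.5]
x = -1.75 gives g = 0.125, positive; keep [-1.75, -1.5]
x = -1.625 gives g = -0.2188, negative; keep [-1.75, -1.625]
x = -1.6875 gives g = -0.0547, negative; keep [-1.75, -1.6875]

-1.6875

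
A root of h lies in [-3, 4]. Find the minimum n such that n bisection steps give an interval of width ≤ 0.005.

11

Width after n steps is 7/2^n. Need 2^n ≥ 7/0.005 = 1400.
2^10 = 1024 < 1400 ≤ 2^11 = 2048, so n = 11.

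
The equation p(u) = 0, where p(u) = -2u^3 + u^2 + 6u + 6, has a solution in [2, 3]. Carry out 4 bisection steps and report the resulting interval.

u = 2.5 gives p = -4, negative; keep [2, 2.5]
u = 2.25 gives p = 1.78125, positive; keep [2.25, 2.5]
u = 2.375 gives p = -0.902344, negative; keep [2.25, 2.375]
u = 2.3125 gives p = 0.4897, positive; keep [2.3125, 2.375]

[2.3125, 2.375]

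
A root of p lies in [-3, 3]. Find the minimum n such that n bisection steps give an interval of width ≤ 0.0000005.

24

Width after n steps is 6/2^n. Need 2^n ≥ 6/0.0000005 = 12000000.
2^23 = 8388608 < 12000000 ≤ 2^24 = 16777216, so n = 24.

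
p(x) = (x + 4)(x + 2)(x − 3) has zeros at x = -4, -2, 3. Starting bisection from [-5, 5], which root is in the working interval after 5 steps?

3

m = 0, p(m) = -24 (−); new bracket [0, 5]
m = 2.5, p(m) = -14.625 (−); new bracket [2.5, 5]
m = 3.75, p(m) = 33.421875 (+); new bracket [2.5, 3.75]
m = 3.125, p(m) = 4.5645 (+); new bracket [2.5, 3.125]
m = 2.8125, p(m) = -6.1472 (−); new bracket [2.8125, 3.125]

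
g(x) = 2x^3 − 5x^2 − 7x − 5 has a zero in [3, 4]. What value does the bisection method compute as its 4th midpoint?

3.6875

x = 3.5 gives g = -5, negative; keep [3.5, 4]
x = 3.75 gives g = 3.90625, positive; keep [3.5, 3.75]
x = 3.625 gives g = -0.808594, negative; keep [3.625, 3.75]
x = 3.6875 gives g = 1.4819, positive; keep [3.625, 3.6875]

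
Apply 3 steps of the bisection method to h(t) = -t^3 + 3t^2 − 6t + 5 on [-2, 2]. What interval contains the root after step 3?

[1, 1.5]

t = 0 gives h = 5, positive; keep [0, 2]
t = 1 gives h = 1, positive; keep [1, 2]
t = 1.5 gives h = -0.625, negative; keep [1, 1.5]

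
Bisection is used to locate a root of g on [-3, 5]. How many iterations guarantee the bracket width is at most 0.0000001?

27

Width after n steps is 8/2^n. Need 2^n ≥ 8/0.0000001 = 80000000.
2^26 = 67108864 < 80000000 ≤ 2^27 = 134217728, so n = 27.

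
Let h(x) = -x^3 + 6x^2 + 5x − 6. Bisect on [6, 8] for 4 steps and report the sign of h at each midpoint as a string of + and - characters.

-+--

midpoint 7: h = -20 < 0 → [6, 7]
midpoint 6.5: h = 5.375 > 0 → [6.5, 7]
midpoint 6.75: h = -6.421875 < 0 → [6.5, 6.75]
midpoint 6.625: h = -0.3066 < 0 → [6.5, 6.625]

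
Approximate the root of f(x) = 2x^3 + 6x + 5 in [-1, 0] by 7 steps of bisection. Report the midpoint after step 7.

-0.7109375

x = -0.5 gives f = 1.75, positive; keep [-1, -0.5]
x = -0.75 gives f = -0.34375, negative; keep [-0.75, -0.5]
x = -0.625 gives f = 0.761719, positive; keep [-0.75, -0.625]
x = -0.6875 gives f = 0.2251, positive; keep [-0.75, -0.6875]
x = -0.71875 gives f = -0.0551, negative; keep [-0.71875, -0.6875]
x = -0.703125 gives f = 0.086, positive; keep [-0.71875, -0.703125]
x = -0.7109375 gives f = 0.0157, positive; keep [-0.71875, -0.7109375]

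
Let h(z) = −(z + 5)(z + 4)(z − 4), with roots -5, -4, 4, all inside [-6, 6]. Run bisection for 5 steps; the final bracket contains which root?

4

midpoint 0: h = 80 > 0 → [0, 6]
midpoint 3: h = 56 > 0 → [3, 6]
midpoint 4.5: h = -40.375 < 0 → [3, 4.5]
midpoint 3.75: h = 16.9531 > 0 → [3.75, 4.5]
midpoint 4.125: h = -9.2676 < 0 → [3.75, 4.125]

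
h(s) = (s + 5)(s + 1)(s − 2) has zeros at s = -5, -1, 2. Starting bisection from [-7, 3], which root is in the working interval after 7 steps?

midpoint -2: h = 12 > 0 → [-7, -2]
midpoint -4.5: h = 11.375 > 0 → [-7, -4.5]
midpoint -5.75: h = -27.609375 < 0 → [-5.75, -4.5]
midpoint -5.125: h = -3.6738 < 0 → [-5.125, -4.5]
midpoint -4.8125: h = 4.8699 > 0 → [-5.125, -4.8125]
midpoint -4.96875: h = 0.8643 > 0 → [-5.125, -4.96875]
midpoint -5.046875: h = -1.3368 < 0 → [-5.046875, -4.96875]

-5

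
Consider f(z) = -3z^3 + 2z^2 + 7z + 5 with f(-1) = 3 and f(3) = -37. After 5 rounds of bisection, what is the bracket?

[2.125, 2.25]

midpoint 1: f = 11 > 0 → [1, 3]
midpoint 2: f = 3 > 0 → [2, 3]
midpoint 2.5: f = -11.875 < 0 → [2, 2.5]
midpoint 2.25: f = -3.2969 < 0 → [2, 2.25]
midpoint 2.125: f = 0.1191 > 0 → [2.125, 2.25]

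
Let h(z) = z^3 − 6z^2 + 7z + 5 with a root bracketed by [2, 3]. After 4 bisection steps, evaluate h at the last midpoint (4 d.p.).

m = 2.5, h(m) = 0.625 (+); new bracket [2.5, 3]
m = 2.75, h(m) = -0.328125 (−); new bracket [2.5, 2.75]
m = 2.625, h(m) = 0.119141 (+); new bracket [2.625, 2.75]
m = 2.6875, h(m) = -0.1125 (−); new bracket [2.625, 2.6875]

-0.1125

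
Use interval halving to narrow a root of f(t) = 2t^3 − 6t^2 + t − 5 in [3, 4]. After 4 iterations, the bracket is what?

[3.0625, 3.125]

t = 3.5 gives f = 10.75, positive; keep [3, 3.5]
t = 3.25 gives f = 3.53125, positive; keep [3, 3.25]
t = 3.125 gives f = 0.566406, positive; keep [3, 3.125]
t = 3.0625 gives f = -0.7651, negative; keep [3.0625, 3.125]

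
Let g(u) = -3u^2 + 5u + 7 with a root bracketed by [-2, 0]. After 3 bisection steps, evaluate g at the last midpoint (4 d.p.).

1.5625

midpoint -1: g = -1 < 0 → [-1, 0]
midpoint -0.5: g = 3.75 > 0 → [-1, -0.5]
midpoint -0.75: g = 1.5625 > 0 → [-1, -0.75]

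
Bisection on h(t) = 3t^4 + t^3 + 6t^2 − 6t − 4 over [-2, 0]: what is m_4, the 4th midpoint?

t = -1 gives h = 10, positive; keep [-1, 0]
t = -0.5 gives h = 0.5625, positive; keep [-0.5, 0]
t = -0.25 gives h = -2.128906, negative; keep [-0.5, -0.25]
t = -0.375 gives h = -0.8997, negative; keep [-0.5, -0.375]

-0.375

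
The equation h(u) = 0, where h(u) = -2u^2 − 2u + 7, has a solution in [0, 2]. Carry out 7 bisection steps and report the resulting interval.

[1.421875, 1.4375]

m = 1, h(m) = 3 (+); new bracket [1, 2]
m = 1.5, h(m) = -0.5 (−); new bracket [1, 1.5]
m = 1.25, h(m) = 1.375 (+); new bracket [1.25, 1.5]
m = 1.375, h(m) = 0.4688 (+); new bracket [1.375, 1.5]
m = 1.4375, h(m) = -0.0078 (−); new bracket [1.375, 1.4375]
m = 1.40625, h(m) = 0.2324 (+); new bracket [1.40625, 1.4375]
m = 1.421875, h(m) = 0.1128 (+); new bracket [1.421875, 1.4375]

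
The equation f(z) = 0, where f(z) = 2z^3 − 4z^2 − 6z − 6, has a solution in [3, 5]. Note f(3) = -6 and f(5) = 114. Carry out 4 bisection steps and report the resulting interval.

midpoint 4: f = 34 > 0 → [3, 4]
midpoint 3.5: f = 9.75 > 0 → [3, 3.5]
midpoint 3.25: f = 0.90625 > 0 → [3, 3.25]
midpoint 3.125: f = -2.7773 < 0 → [3.125, 3.25]

[3.125, 3.25]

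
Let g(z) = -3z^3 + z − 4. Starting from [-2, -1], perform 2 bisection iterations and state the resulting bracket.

[-1.25, -1]

z = -1.5 gives g = 4.625, positive; keep [-1.5, -1]
z = -1.25 gives g = 0.609375, positive; keep [-1.25, -1]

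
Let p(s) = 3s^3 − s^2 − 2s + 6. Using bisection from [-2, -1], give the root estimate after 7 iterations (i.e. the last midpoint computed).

-1.3203125

s = -1.5 gives p = -3.375, negative; keep [-1.5, -1]
s = -1.25 gives p = 1.078125, positive; keep [-1.5, -1.25]
s = -1.375 gives p = -0.939453, negative; keep [-1.375, -1.25]
s = -1.3125 gives p = 0.1194, positive; keep [-1.375, -1.3125]
s = -1.34375 gives p = -0.3972, negative; keep [-1.34375, -1.3125]
s = -1.328125 gives p = -0.1358, negative; keep [-1.328125, -1.3125]
s = -1.3203125 gives p = -0.0074, negative; keep [-1.3203125, -1.3125]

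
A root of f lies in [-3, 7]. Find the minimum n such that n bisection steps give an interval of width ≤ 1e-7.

Width after n steps is 10/2^n. Need 2^n ≥ 10/1e-7 = 100000000.
2^26 = 67108864 < 100000000 ≤ 2^27 = 134217728, so n = 27.

27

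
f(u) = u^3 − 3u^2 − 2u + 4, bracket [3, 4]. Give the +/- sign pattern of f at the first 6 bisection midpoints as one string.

f(3.5) = 3.125 > 0, so the root lies in [3, 3.5]
f(3.25) = 0.140625 > 0, so the root lies in [3, 3.25]
f(3.125) = -1.029297 < 0, so the root lies in [3.125, 3.25]
f(3.1875) = -0.47 < 0, so the root lies in [3.1875, 3.25]
f(3.21875) = -0.1712 < 0, so the root lies in [3.21875, 3.25]
f(3.234375) = -0.0169 < 0, so the root lies in [3.234375, 3.25]

++----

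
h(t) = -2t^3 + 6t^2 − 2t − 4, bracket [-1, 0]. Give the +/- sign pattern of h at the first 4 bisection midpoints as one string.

-++-

midpoint -0.5: h = -1.25 < 0 → [-1, -0.5]
midpoint -0.75: h = 1.71875 > 0 → [-0.75, -0.5]
midpoint -0.625: h = 0.082031 > 0 → [-0.625, -0.5]
midpoint -0.5625: h = -0.6206 < 0 → [-0.625, -0.5625]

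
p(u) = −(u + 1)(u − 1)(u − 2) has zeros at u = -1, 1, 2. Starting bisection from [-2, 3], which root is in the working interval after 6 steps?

-1

p(0.5) = -1.125 < 0, so the root lies in [-2, 0.5]
p(-0.75) = -1.203125 < 0, so the root lies in [-2, -0.75]
p(-1.375) = 3.005859 > 0, so the root lies in [-1.375, -0.75]
p(-1.0625) = 0.3948 > 0, so the root lies in [-1.0625, -0.75]
p(-0.90625) = -0.5194 < 0, so the root lies in [-1.0625, -0.90625]
p(-0.984375) = -0.0925 < 0, so the root lies in [-1.0625, -0.984375]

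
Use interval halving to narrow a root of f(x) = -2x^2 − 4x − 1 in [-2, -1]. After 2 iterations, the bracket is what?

x = -1.5 gives f = 0.5, positive; keep [-2, -1.5]
x = -1.75 gives f = -0.125, negative; keep [-1.75, -1.5]

[-1.75, -1.5]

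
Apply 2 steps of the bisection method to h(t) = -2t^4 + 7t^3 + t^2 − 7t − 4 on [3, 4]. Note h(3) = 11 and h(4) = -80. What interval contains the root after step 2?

m = 3.5, h(m) = -16.25 (−); new bracket [3, 3.5]
m = 3.25, h(m) = 0.976562 (+); new bracket [3.25, 3.5]

[3.25, 3.5]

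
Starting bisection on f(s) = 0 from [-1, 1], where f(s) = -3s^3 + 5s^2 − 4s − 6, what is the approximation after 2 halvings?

f(0) = -6 < 0, so the root lies in [-1, 0]
f(-0.5) = -2.375 < 0, so the root lies in [-1, -0.5]

-0.5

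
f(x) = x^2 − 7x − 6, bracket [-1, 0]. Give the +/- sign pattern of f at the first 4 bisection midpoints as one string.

--++

x = -0.5 gives f = -2.25, negative; keep [-1, -0.5]
x = -0.75 gives f = -0.1875, negative; keep [-1, -0.75]
x = -0.875 gives f = 0.890625, positive; keep [-0.875, -0.75]
x = -0.8125 gives f = 0.3477, positive; keep [-0.8125, -0.75]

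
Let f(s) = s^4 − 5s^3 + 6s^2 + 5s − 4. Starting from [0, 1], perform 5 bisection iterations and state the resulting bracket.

[0.5625, 0.59375]

f(0.5) = -0.5625 < 0, so the root lies in [0.5, 1]
f(0.75) = 1.332031 > 0, so the root lies in [0.5, 0.75]
f(0.625) = 0.400635 > 0, so the root lies in [0.5, 0.625]
f(0.5625) = -0.0788 < 0, so the root lies in [0.5625, 0.625]
f(0.59375) = 0.1617 > 0, so the root lies in [0.5625, 0.59375]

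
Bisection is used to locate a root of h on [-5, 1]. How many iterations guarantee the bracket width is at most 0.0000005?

Width after n steps is 6/2^n. Need 2^n ≥ 6/0.0000005 = 12000000.
2^23 = 8388608 < 12000000 ≤ 2^24 = 16777216, so n = 24.

24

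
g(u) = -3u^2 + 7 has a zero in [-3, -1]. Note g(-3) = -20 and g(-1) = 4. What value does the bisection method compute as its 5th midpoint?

u = -2 gives g = -5, negative; keep [-2, -1]
u = -1.5 gives g = 0.25, positive; keep [-2, -1.5]
u = -1.75 gives g = -2.1875, negative; keep [-1.75, -1.5]
u = -1.625 gives g = -0.9219, negative; keep [-1.625, -1.5]
u = -1.5625 gives g = -0.3242, negative; keep [-1.5625, -1.5]

-1.5625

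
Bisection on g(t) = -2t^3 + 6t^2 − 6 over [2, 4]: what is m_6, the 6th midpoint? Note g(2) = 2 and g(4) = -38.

2.53125

midpoint 3: g = -6 < 0 → [2, 3]
midpoint 2.5: g = 0.25 > 0 → [2.5, 3]
midpoint 2.75: g = -2.21875 < 0 → [2.5, 2.75]
midpoint 2.625: g = -0.832 < 0 → [2.5, 2.625]
midpoint 2.5625: g = -0.2544 < 0 → [2.5, 2.5625]
midpoint 2.53125: g = 0.0068 > 0 → [2.53125, 2.5625]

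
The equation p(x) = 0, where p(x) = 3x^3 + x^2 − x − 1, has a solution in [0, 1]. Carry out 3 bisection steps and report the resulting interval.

p(0.5) = -0.875 < 0, so the root lies in [0.5, 1]
p(0.75) = 0.078125 > 0, so the root lies in [0.5, 0.75]
p(0.625) = -0.501953 < 0, so the root lies in [0.625, 0.75]

[0.625, 0.75]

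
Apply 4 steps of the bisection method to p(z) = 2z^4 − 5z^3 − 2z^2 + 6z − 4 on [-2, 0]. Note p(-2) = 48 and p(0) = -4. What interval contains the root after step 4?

m = -1, p(m) = -5 (−); new bracket [-2, -1]
m = -1.5, p(m) = 9.5 (+); new bracket [-1.5, -1]
m = -1.25, p(m) = 0.023438 (+); new bracket [-1.25, -1]
m = -1.125, p(m) = -2.9585 (−); new bracket [-1.25, -1.125]

[-1.25, -1.125]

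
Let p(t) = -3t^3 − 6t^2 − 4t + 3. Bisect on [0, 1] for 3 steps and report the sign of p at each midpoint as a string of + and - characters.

m = 0.5, p(m) = -0.875 (−); new bracket [0, 0.5]
m = 0.25, p(m) = 1.578125 (+); new bracket [0.25, 0.5]
m = 0.375, p(m) = 0.498047 (+); new bracket [0.375, 0.5]

-++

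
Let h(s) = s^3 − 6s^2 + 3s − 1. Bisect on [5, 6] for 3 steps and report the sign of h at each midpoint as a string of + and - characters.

h(5.5) = 0.375 > 0, so the root lies in [5, 5.5]
h(5.25) = -5.921875 < 0, so the root lies in [5.25, 5.5]
h(5.375) = -2.931641 < 0, so the root lies in [5.375, 5.5]

+--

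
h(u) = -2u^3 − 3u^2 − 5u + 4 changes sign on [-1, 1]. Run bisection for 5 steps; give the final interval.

[0.5, 0.5625]

u = 0 gives h = 4, positive; keep [0, 1]
u = 0.5 gives h = 0.5, positive; keep [0.5, 1]
u = 0.75 gives h = -2.28125, negative; keep [0.5, 0.75]
u = 0.625 gives h = -0.7852, negative; keep [0.5, 0.625]
u = 0.5625 gives h = -0.1177, negative; keep [0.5, 0.5625]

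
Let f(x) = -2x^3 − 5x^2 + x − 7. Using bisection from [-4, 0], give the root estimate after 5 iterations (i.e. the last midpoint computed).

m = -2, f(m) = -13 (−); new bracket [-4, -2]
m = -3, f(m) = -1 (−); new bracket [-4, -3]
m = -3.5, f(m) = 14 (+); new bracket [-3.5, -3]
m = -3.25, f(m) = 5.5938 (+); new bracket [-3.25, -3]
m = -3.125, f(m) = 2.082 (+); new bracket [-3.125, -3]

-3.125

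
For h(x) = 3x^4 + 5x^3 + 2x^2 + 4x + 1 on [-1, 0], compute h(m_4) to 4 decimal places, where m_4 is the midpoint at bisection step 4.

-0.1787

x = -0.5 gives h = -0.9375, negative; keep [-0.5, 0]
x = -0.25 gives h = 0.058594, positive; keep [-0.5, -0.25]
x = -0.375 gives h = -0.423096, negative; keep [-0.375, -0.25]
x = -0.3125 gives h = -0.1787, negative; keep [-0.3125, -0.25]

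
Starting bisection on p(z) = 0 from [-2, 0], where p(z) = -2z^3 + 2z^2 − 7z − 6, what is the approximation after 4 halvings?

p(-1) = 5 > 0, so the root lies in [-1, 0]
p(-0.5) = -1.75 < 0, so the root lies in [-1, -0.5]
p(-0.75) = 1.21875 > 0, so the root lies in [-0.75, -0.5]
p(-0.625) = -0.3555 < 0, so the root lies in [-0.75, -0.625]

-0.625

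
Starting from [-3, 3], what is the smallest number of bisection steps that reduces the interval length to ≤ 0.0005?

14

Width after n steps is 6/2^n. Need 2^n ≥ 6/0.0005 = 12000.
2^13 = 8192 < 12000 ≤ 2^14 = 16384, so n = 14.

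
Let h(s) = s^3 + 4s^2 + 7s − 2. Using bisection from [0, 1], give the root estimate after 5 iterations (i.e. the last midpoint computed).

m = 0.5, h(m) = 2.625 (+); new bracket [0, 0.5]
m = 0.25, h(m) = 0.015625 (+); new bracket [0, 0.25]
m = 0.125, h(m) = -1.060547 (−); new bracket [0.125, 0.25]
m = 0.1875, h(m) = -0.5403 (−); new bracket [0.1875, 0.25]
m = 0.21875, h(m) = -0.2669 (−); new bracket [0.21875, 0.25]

0.21875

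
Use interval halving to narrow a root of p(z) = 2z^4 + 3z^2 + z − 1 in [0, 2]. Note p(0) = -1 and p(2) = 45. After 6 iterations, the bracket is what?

z = 1 gives p = 5, positive; keep [0, 1]
z = 0.5 gives p = 0.375, positive; keep [0, 0.5]
z = 0.25 gives p = -0.554688, negative; keep [0.25, 0.5]
z = 0.375 gives p = -0.1636, negative; keep [0.375, 0.5]
z = 0.4375 gives p = 0.085, positive; keep [0.375, 0.4375]
z = 0.40625 gives p = -0.0442, negative; keep [0.40625, 0.4375]

[0.40625, 0.4375]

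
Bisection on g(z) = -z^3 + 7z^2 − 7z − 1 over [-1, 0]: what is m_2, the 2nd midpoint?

-0.25

g(-0.5) = 4.375 > 0, so the root lies in [-0.5, 0]
g(-0.25) = 1.203125 > 0, so the root lies in [-0.25, 0]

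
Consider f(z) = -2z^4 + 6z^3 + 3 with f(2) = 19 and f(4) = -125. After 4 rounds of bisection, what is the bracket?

[3, 3.125]

midpoint 3: f = 3 > 0 → [3, 4]
midpoint 3.5: f = -39.875 < 0 → [3, 3.5]
midpoint 3.25: f = -14.164062 < 0 → [3, 3.25]
midpoint 3.125: f = -4.6294 < 0 → [3, 3.125]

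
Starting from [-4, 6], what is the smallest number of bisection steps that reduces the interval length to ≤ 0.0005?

Width after n steps is 10/2^n. Need 2^n ≥ 10/0.0005 = 20000.
2^14 = 16384 < 20000 ≤ 2^15 = 32768, so n = 15.

15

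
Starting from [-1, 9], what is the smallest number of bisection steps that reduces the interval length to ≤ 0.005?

Width after n steps is 10/2^n. Need 2^n ≥ 10/0.005 = 2000.
2^10 = 1024 < 2000 ≤ 2^11 = 2048, so n = 11.

11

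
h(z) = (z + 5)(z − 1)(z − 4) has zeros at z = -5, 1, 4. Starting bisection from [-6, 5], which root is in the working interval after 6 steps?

midpoint -0.5: h = 30.375 > 0 → [-6, -0.5]
midpoint -3.25: h = 53.921875 > 0 → [-6, -3.25]
midpoint -4.625: h = 18.193359 > 0 → [-6, -4.625]
midpoint -5.3125: h = -18.3704 < 0 → [-5.3125, -4.625]
midpoint -4.96875: h = 1.6729 > 0 → [-5.3125, -4.96875]
midpoint -5.140625: h = -7.8932 < 0 → [-5.140625, -4.96875]

-5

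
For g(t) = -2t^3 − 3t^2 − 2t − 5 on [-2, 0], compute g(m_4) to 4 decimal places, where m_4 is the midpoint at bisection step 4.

g(-1) = -4 < 0, so the root lies in [-2, -1]
g(-1.5) = -2 < 0, so the root lies in [-2, -1.5]
g(-1.75) = 0.03125 > 0, so the root lies in [-1.75, -1.5]
g(-1.625) = -1.0898 < 0, so the root lies in [-1.75, -1.625]

-1.0898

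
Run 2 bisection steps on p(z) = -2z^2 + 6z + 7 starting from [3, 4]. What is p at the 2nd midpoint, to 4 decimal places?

1.3750

midpoint 3.5: p = 3.5 > 0 → [3.5, 4]
midpoint 3.75: p = 1.375 > 0 → [3.75, 4]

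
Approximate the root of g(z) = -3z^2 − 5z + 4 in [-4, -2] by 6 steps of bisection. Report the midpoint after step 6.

-2.28125

m = -3, g(m) = -8 (−); new bracket [-3, -2]
m = -2.5, g(m) = -2.25 (−); new bracket [-2.5, -2]
m = -2.25, g(m) = 0.0625 (+); new bracket [-2.5, -2.25]
m = -2.375, g(m) = -1.0469 (−); new bracket [-2.375, -2.25]
m = -2.3125, g(m) = -0.4805 (−); new bracket [-2.3125, -2.25]
m = -2.28125, g(m) = -0.2061 (−); new bracket [-2.28125, -2.25]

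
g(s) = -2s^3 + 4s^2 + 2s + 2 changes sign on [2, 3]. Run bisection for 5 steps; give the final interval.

[2.53125, 2.5625]

midpoint 2.5: g = 0.75 > 0 → [2.5, 3]
midpoint 2.75: g = -3.84375 < 0 → [2.5, 2.75]
midpoint 2.625: g = -1.363281 < 0 → [2.5, 2.625]
midpoint 2.5625: g = -0.2622 < 0 → [2.5, 2.5625]
midpoint 2.53125: g = 0.2548 > 0 → [2.53125, 2.5625]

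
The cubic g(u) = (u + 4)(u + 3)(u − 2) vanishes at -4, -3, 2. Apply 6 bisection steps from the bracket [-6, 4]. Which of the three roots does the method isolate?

m = -1, g(m) = -18 (−); new bracket [-1, 4]
m = 1.5, g(m) = -12.375 (−); new bracket [1.5, 4]
m = 2.75, g(m) = 29.109375 (+); new bracket [1.5, 2.75]
m = 2.125, g(m) = 3.9238 (+); new bracket [1.5, 2.125]
m = 1.8125, g(m) = -5.2449 (−); new bracket [1.8125, 2.125]
m = 1.96875, g(m) = -0.9268 (−); new bracket [1.96875, 2.125]

2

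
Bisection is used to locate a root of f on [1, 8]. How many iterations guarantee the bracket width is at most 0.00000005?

28

Width after n steps is 7/2^n. Need 2^n ≥ 7/0.00000005 = 140000000.
2^27 = 134217728 < 140000000 ≤ 2^28 = 268435456, so n = 28.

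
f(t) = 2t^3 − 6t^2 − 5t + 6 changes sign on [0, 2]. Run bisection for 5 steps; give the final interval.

[0.6875, 0.75]

t = 1 gives f = -3, negative; keep [0, 1]
t = 0.5 gives f = 2.25, positive; keep [0.5, 1]
t = 0.75 gives f = -0.28125, negative; keep [0.5, 0.75]
t = 0.625 gives f = 1.0195, positive; keep [0.625, 0.75]
t = 0.6875 gives f = 0.3765, positive; keep [0.6875, 0.75]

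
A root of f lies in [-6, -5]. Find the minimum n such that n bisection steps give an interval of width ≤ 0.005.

Width after n steps is 1/2^n. Need 2^n ≥ 1/0.005 = 200.
2^7 = 128 < 200 ≤ 2^8 = 256, so n = 8.

8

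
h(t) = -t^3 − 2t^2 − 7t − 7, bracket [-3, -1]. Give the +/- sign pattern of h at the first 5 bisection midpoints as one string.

+++-+

t = -2 gives h = 7, positive; keep [-2, -1]
t = -1.5 gives h = 2.375, positive; keep [-1.5, -1]
t = -1.25 gives h = 0.578125, positive; keep [-1.25, -1]
t = -1.125 gives h = -0.2324, negative; keep [-1.25, -1.125]
t = -1.1875 gives h = 0.1667, positive; keep [-1.1875, -1.125]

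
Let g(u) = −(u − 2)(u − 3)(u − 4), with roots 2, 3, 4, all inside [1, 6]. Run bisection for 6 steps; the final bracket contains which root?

4

g(3.5) = 0.375 > 0, so the root lies in [3.5, 6]
g(4.75) = -3.609375 < 0, so the root lies in [3.5, 4.75]
g(4.125) = -0.298828 < 0, so the root lies in [3.5, 4.125]
g(3.8125) = 0.2761 > 0, so the root lies in [3.8125, 4.125]
g(3.96875) = 0.0596 > 0, so the root lies in [3.96875, 4.125]
g(4.046875) = -0.1004 < 0, so the root lies in [3.96875, 4.046875]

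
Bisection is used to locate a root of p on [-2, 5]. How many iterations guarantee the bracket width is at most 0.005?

Width after n steps is 7/2^n. Need 2^n ≥ 7/0.005 = 1400.
2^10 = 1024 < 1400 ≤ 2^11 = 2048, so n = 11.

11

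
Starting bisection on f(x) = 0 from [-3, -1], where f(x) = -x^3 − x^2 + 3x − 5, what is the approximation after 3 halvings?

f(-2) = -7 < 0, so the root lies in [-3, -2]
f(-2.5) = -3.125 < 0, so the root lies in [-3, -2.5]
f(-2.75) = -0.015625 < 0, so the root lies in [-3, -2.75]

-2.75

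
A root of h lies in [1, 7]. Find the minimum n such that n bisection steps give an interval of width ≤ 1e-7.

Width after n steps is 6/2^n. Need 2^n ≥ 6/1e-7 = 60000000.
2^25 = 33554432 < 60000000 ≤ 2^26 = 67108864, so n = 26.

26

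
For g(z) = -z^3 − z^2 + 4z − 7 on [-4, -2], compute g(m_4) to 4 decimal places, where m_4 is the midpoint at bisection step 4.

m = -3, g(m) = -1 (−); new bracket [-4, -3]
m = -3.5, g(m) = 9.625 (+); new bracket [-3.5, -3]
m = -3.25, g(m) = 3.765625 (+); new bracket [-3.25, -3]
m = -3.125, g(m) = 1.252 (+); new bracket [-3.125, -3]

1.2520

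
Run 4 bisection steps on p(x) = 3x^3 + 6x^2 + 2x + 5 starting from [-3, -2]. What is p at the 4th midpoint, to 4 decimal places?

x = -2.5 gives p = -9.375, negative; keep [-2.5, -2]
x = -2.25 gives p = -3.296875, negative; keep [-2.25, -2]
x = -2.125 gives p = -0.943359, negative; keep [-2.125, -2]
x = -2.0625 gives p = 0.0774, positive; keep [-2.125, -2.0625]

0.0774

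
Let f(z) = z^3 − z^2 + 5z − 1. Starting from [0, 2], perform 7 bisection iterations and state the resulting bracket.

m = 1, f(m) = 4 (+); new bracket [0, 1]
m = 0.5, f(m) = 1.375 (+); new bracket [0, 0.5]
m = 0.25, f(m) = 0.203125 (+); new bracket [0, 0.25]
m = 0.125, f(m) = -0.3887 (−); new bracket [0.125, 0.25]
m = 0.1875, f(m) = -0.0911 (−); new bracket [0.1875, 0.25]
m = 0.21875, f(m) = 0.0564 (+); new bracket [0.1875, 0.21875]
m = 0.203125, f(m) = -0.0173 (−); new bracket [0.203125, 0.21875]

[0.203125, 0.21875]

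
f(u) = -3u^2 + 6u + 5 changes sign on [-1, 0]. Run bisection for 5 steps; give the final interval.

[-0.65625, -0.625]

midpoint -0.5: f = 1.25 > 0 → [-1, -0.5]
midpoint -0.75: f = -1.1875 < 0 → [-0.75, -0.5]
midpoint -0.625: f = 0.078125 > 0 → [-0.75, -0.625]
midpoint -0.6875: f = -0.543 < 0 → [-0.6875, -0.625]
midpoint -0.65625: f = -0.2295 < 0 → [-0.65625, -0.625]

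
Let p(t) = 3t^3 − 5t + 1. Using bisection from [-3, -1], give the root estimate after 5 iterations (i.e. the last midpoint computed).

-1.4375

midpoint -2: p = -13 < 0 → [-2, -1]
midpoint -1.5: p = -1.625 < 0 → [-1.5, -1]
midpoint -1.25: p = 1.390625 > 0 → [-1.5, -1.25]
midpoint -1.375: p = 0.0762 > 0 → [-1.5, -1.375]
midpoint -1.4375: p = -0.7239 < 0 → [-1.4375, -1.375]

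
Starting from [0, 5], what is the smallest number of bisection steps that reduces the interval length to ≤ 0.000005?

20

Width after n steps is 5/2^n. Need 2^n ≥ 5/0.000005 = 1000000.
2^19 = 524288 < 1000000 ≤ 2^20 = 1048576, so n = 20.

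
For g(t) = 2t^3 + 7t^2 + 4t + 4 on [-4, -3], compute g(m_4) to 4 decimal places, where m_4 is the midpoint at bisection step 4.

m = -3.5, g(m) = -10 (−); new bracket [-3.5, -3]
m = -3.25, g(m) = -3.71875 (−); new bracket [-3.25, -3]
m = -3.125, g(m) = -1.175781 (−); new bracket [-3.125, -3]
m = -3.0625, g(m) = -0.0435 (−); new bracket [-3.0625, -3]

-0.0435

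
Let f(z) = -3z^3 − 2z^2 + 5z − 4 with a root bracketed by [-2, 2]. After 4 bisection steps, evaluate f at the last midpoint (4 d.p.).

-2.7969

f(0) = -4 < 0, so the root lies in [-2, 0]
f(-1) = -8 < 0, so the root lies in [-2, -1]
f(-1.5) = -5.875 < 0, so the root lies in [-2, -1.5]
f(-1.75) = -2.7969 < 0, so the root lies in [-2, -1.75]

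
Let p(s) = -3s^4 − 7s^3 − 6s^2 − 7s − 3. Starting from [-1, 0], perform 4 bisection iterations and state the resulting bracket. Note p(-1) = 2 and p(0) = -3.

p(-0.5) = -0.3125 < 0, so the root lies in [-1, -0.5]
p(-0.75) = 0.878906 > 0, so the root lies in [-0.75, -0.5]
p(-0.625) = 0.282471 > 0, so the root lies in [-0.625, -0.5]
p(-0.5625) = -0.0154 < 0, so the root lies in [-0.625, -0.5625]

[-0.625, -0.5625]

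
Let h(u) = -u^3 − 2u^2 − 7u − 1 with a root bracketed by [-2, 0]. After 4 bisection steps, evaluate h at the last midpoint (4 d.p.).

m = -1, h(m) = 5 (+); new bracket [-1, 0]
m = -0.5, h(m) = 2.125 (+); new bracket [-0.5, 0]
m = -0.25, h(m) = 0.640625 (+); new bracket [-0.25, 0]
m = -0.125, h(m) = -0.1543 (−); new bracket [-0.25, -0.125]

-0.1543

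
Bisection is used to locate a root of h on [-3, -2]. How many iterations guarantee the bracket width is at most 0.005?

Width after n steps is 1/2^n. Need 2^n ≥ 1/0.005 = 200.
2^7 = 128 < 200 ≤ 2^8 = 256, so n = 8.

8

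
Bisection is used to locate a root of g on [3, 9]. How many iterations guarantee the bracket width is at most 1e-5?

20

Width after n steps is 6/2^n. Need 2^n ≥ 6/1e-5 = 600000.
2^19 = 524288 < 600000 ≤ 2^20 = 1048576, so n = 20.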